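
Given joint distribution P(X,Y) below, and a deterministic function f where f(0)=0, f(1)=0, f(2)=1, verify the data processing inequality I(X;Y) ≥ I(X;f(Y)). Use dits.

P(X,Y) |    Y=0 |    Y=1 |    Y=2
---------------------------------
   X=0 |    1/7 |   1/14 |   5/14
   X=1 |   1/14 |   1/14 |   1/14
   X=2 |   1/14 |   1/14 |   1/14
I(X;Y) = 0.0214, I(X;f(Y)) = 0.0184, inequality holds: 0.0214 ≥ 0.0184

Data Processing Inequality: For any Markov chain X → Y → Z, we have I(X;Y) ≥ I(X;Z).

Here Z = f(Y) is a deterministic function of Y, forming X → Y → Z.

Original I(X;Y) = 0.0214 dits

After applying f:
P(X,Z) where Z=f(Y):
- P(X,Z=0) = P(X,Y=0) + P(X,Y=1)
- P(X,Z=1) = P(X,Y=2)

I(X;Z) = I(X;f(Y)) = 0.0184 dits

Verification: 0.0214 ≥ 0.0184 ✓

Information cannot be created by processing; the function f can only lose information about X.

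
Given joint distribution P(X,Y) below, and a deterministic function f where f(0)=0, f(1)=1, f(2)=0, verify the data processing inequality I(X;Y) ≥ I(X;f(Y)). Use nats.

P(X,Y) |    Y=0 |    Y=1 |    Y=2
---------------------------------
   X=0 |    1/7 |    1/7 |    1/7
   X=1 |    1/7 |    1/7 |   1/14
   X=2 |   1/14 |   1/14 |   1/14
I(X;Y) = 0.0104, I(X;f(Y)) = 0.0022, inequality holds: 0.0104 ≥ 0.0022

Data Processing Inequality: For any Markov chain X → Y → Z, we have I(X;Y) ≥ I(X;Z).

Here Z = f(Y) is a deterministic function of Y, forming X → Y → Z.

Original I(X;Y) = 0.0104 nats

After applying f:
P(X,Z) where Z=f(Y):
- P(X,Z=0) = P(X,Y=0) + P(X,Y=2)
- P(X,Z=1) = P(X,Y=1)

I(X;Z) = I(X;f(Y)) = 0.0022 nats

Verification: 0.0104 ≥ 0.0022 ✓

Information cannot be created by processing; the function f can only lose information about X.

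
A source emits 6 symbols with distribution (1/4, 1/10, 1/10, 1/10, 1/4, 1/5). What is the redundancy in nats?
0.0859 nats

Redundancy measures how far a source is from maximum entropy:
R = H_max - H(X)

Maximum entropy for 6 symbols: H_max = log_e(6) = 1.7918 nats
Actual entropy: H(X) = 1.7058 nats
Redundancy: R = 1.7918 - 1.7058 = 0.0859 nats

This redundancy represents potential for compression: the source could be compressed by 0.0859 nats per symbol.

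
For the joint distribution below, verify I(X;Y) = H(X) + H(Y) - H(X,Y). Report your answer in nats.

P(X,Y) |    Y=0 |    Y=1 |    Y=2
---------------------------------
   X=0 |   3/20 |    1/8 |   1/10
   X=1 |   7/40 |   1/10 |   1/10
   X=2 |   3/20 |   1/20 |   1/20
I(X;Y) = 0.0130 nats

Mutual information has multiple equivalent forms:
- I(X;Y) = H(X) - H(X|Y)
- I(X;Y) = H(Y) - H(Y|X)
- I(X;Y) = H(X) + H(Y) - H(X,Y)

Computing all quantities:
H(X) = 1.0822, H(Y) = 1.0552, H(X,Y) = 2.1244
H(X|Y) = 1.0692, H(Y|X) = 1.0422

Verification:
H(X) - H(X|Y) = 1.0822 - 1.0692 = 0.0130
H(Y) - H(Y|X) = 1.0552 - 1.0422 = 0.0130
H(X) + H(Y) - H(X,Y) = 1.0822 + 1.0552 - 2.1244 = 0.0130

All forms give I(X;Y) = 0.0130 nats. ✓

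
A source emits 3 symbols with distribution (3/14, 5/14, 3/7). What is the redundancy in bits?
0.0543 bits

Redundancy measures how far a source is from maximum entropy:
R = H_max - H(X)

Maximum entropy for 3 symbols: H_max = log_2(3) = 1.5850 bits
Actual entropy: H(X) = 1.5306 bits
Redundancy: R = 1.5850 - 1.5306 = 0.0543 bits

This redundancy represents potential for compression: the source could be compressed by 0.0543 bits per symbol.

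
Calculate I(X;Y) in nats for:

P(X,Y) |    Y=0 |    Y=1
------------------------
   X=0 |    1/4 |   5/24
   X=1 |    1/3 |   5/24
0.0025 nats

Mutual information: I(X;Y) = H(X) + H(Y) - H(X,Y)

Marginals:
P(X) = (11/24, 13/24), H(X) = 0.6897 nats
P(Y) = (7/12, 5/12), H(Y) = 0.6792 nats

Joint entropy: H(X,Y) = 1.3664 nats

I(X;Y) = 0.6897 + 0.6792 - 1.3664 = 0.0025 nats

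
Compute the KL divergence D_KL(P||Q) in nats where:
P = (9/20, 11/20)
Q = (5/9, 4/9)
0.0224 nats

KL divergence: D_KL(P||Q) = Σ p(x) log(p(x)/q(x))

Computing term by term:
  x=0: 9/20 × log_e[(9/20)/(5/9)] = 9/20 × -0.2107 = -0.0948
  x=1: 11/20 × log_e[(11/20)/(4/9)] = 11/20 × 0.2131 = 0.1172

D_KL(P||Q) = 0.0224 nats

Note: KL divergence is always non-negative and equals 0 iff P = Q.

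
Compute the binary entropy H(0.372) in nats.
0.6600 nats

The binary entropy function is:
H(p) = -p log(p) - (1-p) log(1-p)

H(0.372) = -0.372 × log_e(0.372) - 0.628 × log_e(0.628)
H(0.372) = 0.6600 nats

Note: Binary entropy is maximized at p=0.5 (H=1 bit) and minimized at p=0 or p=1 (H=0).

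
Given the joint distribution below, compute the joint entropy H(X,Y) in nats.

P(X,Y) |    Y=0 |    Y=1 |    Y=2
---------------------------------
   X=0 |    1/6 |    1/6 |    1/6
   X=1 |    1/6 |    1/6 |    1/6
1.7918 nats

Joint entropy is H(X,Y) = -Σ_{x,y} p(x,y) log p(x,y).

Summing over all non-zero entries:
H(X,Y) = -[1/6·log_e(1/6) + 1/6·log_e(1/6) + 1/6·log_e(1/6) + 1/6·log_e(1/6) + 1/6·log_e(1/6) + 1/6·log_e(1/6)]
H(X,Y) = 1.7918 nats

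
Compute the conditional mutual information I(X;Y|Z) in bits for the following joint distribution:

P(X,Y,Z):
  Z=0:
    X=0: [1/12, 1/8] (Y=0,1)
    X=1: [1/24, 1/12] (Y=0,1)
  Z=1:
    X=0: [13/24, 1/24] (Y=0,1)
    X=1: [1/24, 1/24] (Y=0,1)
0.0636 bits

Conditional mutual information: I(X;Y|Z) = H(X|Z) + H(Y|Z) - H(X,Y|Z)

H(Z) = 0.9183
H(X,Z) = 1.5988 → H(X|Z) = 0.6805
H(Y,Z) = 1.5988 → H(Y|Z) = 0.6805
H(X,Y,Z) = 2.2158 → H(X,Y|Z) = 1.2975

I(X;Y|Z) = 0.6805 + 0.6805 - 1.2975 = 0.0636 bits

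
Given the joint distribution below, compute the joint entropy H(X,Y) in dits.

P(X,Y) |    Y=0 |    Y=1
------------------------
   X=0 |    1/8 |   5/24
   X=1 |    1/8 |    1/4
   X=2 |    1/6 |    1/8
0.7608 dits

Joint entropy is H(X,Y) = -Σ_{x,y} p(x,y) log p(x,y).

Summing over all non-zero entries:
H(X,Y) = -[1/8·log_10(1/8) + 5/24·log_10(5/24) + 1/8·log_10(1/8) + 1/4·log_10(1/4) + 1/6·log_10(1/6) + 1/8·log_10(1/8)]
H(X,Y) = 0.7608 dits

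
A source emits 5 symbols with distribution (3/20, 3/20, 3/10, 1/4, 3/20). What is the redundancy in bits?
0.0692 bits

Redundancy measures how far a source is from maximum entropy:
R = H_max - H(X)

Maximum entropy for 5 symbols: H_max = log_2(5) = 2.3219 bits
Actual entropy: H(X) = 2.2527 bits
Redundancy: R = 2.3219 - 2.2527 = 0.0692 bits

This redundancy represents potential for compression: the source could be compressed by 0.0692 bits per symbol.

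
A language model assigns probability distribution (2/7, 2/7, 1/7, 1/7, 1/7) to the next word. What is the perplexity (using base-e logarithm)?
4.7107

Perplexity is e^H (or exp(H) for natural log).

First, H = -Σ p log p = 1.5498 nats
Perplexity = e^1.5498 = 4.7107

Interpretation: The model's uncertainty is equivalent to choosing uniformly among 4.7 options.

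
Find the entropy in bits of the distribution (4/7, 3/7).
0.9852 bits

Shannon entropy is H(X) = -Σ p(x) log p(x).

For P = (4/7, 3/7):
H = -4/7 × log_2(4/7) -3/7 × log_2(3/7)
H = 0.9852 bits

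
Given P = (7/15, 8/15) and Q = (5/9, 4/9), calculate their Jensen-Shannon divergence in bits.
0.0057 bits

Jensen-Shannon divergence is:
JSD(P||Q) = 0.5 × D_KL(P||M) + 0.5 × D_KL(Q||M)
where M = 0.5 × (P + Q) is the mixture distribution.

M = 0.5 × (7/15, 8/15) + 0.5 × (5/9, 4/9) = (0.511111, 0.488889)

D_KL(P||M) = 0.0057 bits
D_KL(Q||M) = 0.0057 bits

JSD(P||Q) = 0.5 × 0.0057 + 0.5 × 0.0057 = 0.0057 bits

Unlike KL divergence, JSD is symmetric and bounded: 0 ≤ JSD ≤ log(2).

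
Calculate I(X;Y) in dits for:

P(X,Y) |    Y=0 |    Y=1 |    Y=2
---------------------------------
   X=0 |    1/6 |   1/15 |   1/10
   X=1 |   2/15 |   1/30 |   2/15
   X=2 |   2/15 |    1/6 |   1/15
0.0275 dits

Mutual information: I(X;Y) = H(X) + H(Y) - H(X,Y)

Marginals:
P(X) = (1/3, 3/10, 11/30), H(X) = 0.4757 dits
P(Y) = (13/30, 4/15, 3/10), H(Y) = 0.4673 dits

Joint entropy: H(X,Y) = 0.9155 dits

I(X;Y) = 0.4757 + 0.4673 - 0.9155 = 0.0275 dits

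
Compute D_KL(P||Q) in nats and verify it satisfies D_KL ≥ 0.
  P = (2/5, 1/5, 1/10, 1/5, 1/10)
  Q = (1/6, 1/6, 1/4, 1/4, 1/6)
0.1993 nats

KL divergence satisfies the Gibbs inequality: D_KL(P||Q) ≥ 0 for all distributions P, Q.

D_KL(P||Q) = Σ p(x) log(p(x)/q(x))
Term by term:
  x=0: 2/5 × log_e[(2/5)/(1/6)] = 0.3502
  x=1: 1/5 × log_e[(1/5)/(1/6)] = 0.0365
  x=2: 1/10 × log_e[(1/10)/(1/4)] = -0.0916
  x=3: 1/5 × log_e[(1/5)/(1/4)] = -0.0446
  x=4: 1/10 × log_e[(1/10)/(1/6)] = -0.0511
D_KL(P||Q) = 0.1993 nats

D_KL(P||Q) = 0.1993 ≥ 0 ✓

This non-negativity is a fundamental property: relative entropy cannot be negative because it measures how different Q is from P.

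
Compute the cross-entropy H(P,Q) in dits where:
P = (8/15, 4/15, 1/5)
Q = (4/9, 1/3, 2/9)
0.4457 dits

Cross-entropy: H(P,Q) = -Σ p(x) log q(x)

Alternatively: H(P,Q) = H(P) + D_KL(P||Q)
H(P) = 0.4385 dits
D_KL(P||Q) = 0.0072 dits

H(P,Q) = 0.4385 + 0.0072 = 0.4457 dits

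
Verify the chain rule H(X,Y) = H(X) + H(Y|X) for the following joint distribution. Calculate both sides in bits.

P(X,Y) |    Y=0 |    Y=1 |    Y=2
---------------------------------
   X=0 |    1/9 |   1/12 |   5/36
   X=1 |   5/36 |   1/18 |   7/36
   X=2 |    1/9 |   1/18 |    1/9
H(X,Y) = 3.0692, H(X) = 1.5715, H(Y|X) = 1.4977 (all in bits)

Chain rule: H(X,Y) = H(X) + H(Y|X)

Left side — joint entropy directly:
H(X,Y) = -Σ p(x,y) log p(x,y) = 3.0692 bits

Right side — compute H(Y|X) from the conditional distributions:
P(X) = (1/3, 7/18, 5/18), so H(X) = 1.5715 bits
H(Y|X) = Σ_x P(X=x) · H(Y|X=x):
  P(Y|X=0) = (1/3, 1/4, 5/12), H(Y|X=0) = 1.5546, weight P(X=0) = 1/3
  P(Y|X=1) = (5/14, 1/7, 1/2), H(Y|X=1) = 1.4316, weight P(X=1) = 7/18
  P(Y|X=2) = (2/5, 1/5, 2/5), H(Y|X=2) = 1.5219, weight P(X=2) = 5/18
H(Y|X) = 1.4977 bits

H(X) + H(Y|X) = 1.5715 + 1.4977 = 3.0692 bits

Both sides equal 3.0692 bits. ✓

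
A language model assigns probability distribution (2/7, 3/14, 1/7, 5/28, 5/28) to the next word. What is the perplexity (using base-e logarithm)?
4.8612

Perplexity is e^H (or exp(H) for natural log).

First, H = -Σ p log p = 1.5813 nats
Perplexity = e^1.5813 = 4.8612

Interpretation: The model's uncertainty is equivalent to choosing uniformly among 4.9 options.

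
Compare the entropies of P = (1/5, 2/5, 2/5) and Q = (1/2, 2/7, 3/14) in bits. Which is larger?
P

Computing entropies in bits:
H(P) = 1.5219
H(Q) = 1.4926

Distribution P has higher entropy.

Intuition: The distribution closer to uniform (more spread out) has higher entropy.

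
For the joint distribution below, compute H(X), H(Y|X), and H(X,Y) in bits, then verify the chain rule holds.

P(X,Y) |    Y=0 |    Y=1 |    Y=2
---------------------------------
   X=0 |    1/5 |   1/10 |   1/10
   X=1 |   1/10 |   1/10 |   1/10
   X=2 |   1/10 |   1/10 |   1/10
H(X,Y) = 3.1219, H(X) = 1.5710, H(Y|X) = 1.5510 (all in bits)

Chain rule: H(X,Y) = H(X) + H(Y|X)

Left side — joint entropy directly:
H(X,Y) = -Σ p(x,y) log p(x,y) = 3.1219 bits

Right side — compute H(Y|X) from the conditional distributions:
P(X) = (2/5, 3/10, 3/10), so H(X) = 1.5710 bits
H(Y|X) = Σ_x P(X=x) · H(Y|X=x):
  P(Y|X=0) = (1/2, 1/4, 1/4), H(Y|X=0) = 1.5000, weight P(X=0) = 2/5
  P(Y|X=1) = (1/3, 1/3, 1/3), H(Y|X=1) = 1.5850, weight P(X=1) = 3/10
  P(Y|X=2) = (1/3, 1/3, 1/3), H(Y|X=2) = 1.5850, weight P(X=2) = 3/10
H(Y|X) = 1.5510 bits

H(X) + H(Y|X) = 1.5710 + 1.5510 = 3.1219 bits

Both sides equal 3.1219 bits. ✓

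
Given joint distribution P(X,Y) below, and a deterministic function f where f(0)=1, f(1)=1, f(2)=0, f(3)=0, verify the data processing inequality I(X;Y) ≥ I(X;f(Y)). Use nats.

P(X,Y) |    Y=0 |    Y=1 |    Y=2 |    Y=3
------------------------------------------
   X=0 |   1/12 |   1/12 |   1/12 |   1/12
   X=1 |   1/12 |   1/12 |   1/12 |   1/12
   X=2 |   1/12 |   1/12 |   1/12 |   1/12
I(X;Y) = 0.0000, I(X;f(Y)) = 0.0000, inequality holds: 0.0000 ≥ 0.0000

Data Processing Inequality: For any Markov chain X → Y → Z, we have I(X;Y) ≥ I(X;Z).

Here Z = f(Y) is a deterministic function of Y, forming X → Y → Z.

Original I(X;Y) = 0.0000 nats

After applying f:
P(X,Z) where Z=f(Y):
- P(X,Z=0) = P(X,Y=2) + P(X,Y=3)
- P(X,Z=1) = P(X,Y=0) + P(X,Y=1)

I(X;Z) = I(X;f(Y)) = 0.0000 nats

Verification: 0.0000 ≥ 0.0000 ✓

Information cannot be created by processing; the function f can only lose information about X.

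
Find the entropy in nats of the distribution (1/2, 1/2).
0.6931 nats

Shannon entropy is H(X) = -Σ p(x) log p(x).

For P = (1/2, 1/2):
H = -1/2 × log_e(1/2) -1/2 × log_e(1/2)
H = 0.6931 nats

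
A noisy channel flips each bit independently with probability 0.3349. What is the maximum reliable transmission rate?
0.0801 bits

For a binary symmetric channel (BSC) with error probability p:
Capacity C = 1 - H(p) bits per symbol

where H(p) = -p log₂(p) - (1-p) log₂(1-p) is the binary entropy function.

H(0.3349) = 0.9199 bits
C = 1 - 0.9199 = 0.0801 bits per symbol

This means we can reliably transmit up to 0.0801 bits of information per channel use.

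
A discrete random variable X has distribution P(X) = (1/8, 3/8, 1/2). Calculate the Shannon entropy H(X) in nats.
0.9743 nats

Shannon entropy is H(X) = -Σ p(x) log p(x).

For P = (1/8, 3/8, 1/2):
H = -1/8 × log_e(1/8) -3/8 × log_e(3/8) -1/2 × log_e(1/2)
H = 0.9743 nats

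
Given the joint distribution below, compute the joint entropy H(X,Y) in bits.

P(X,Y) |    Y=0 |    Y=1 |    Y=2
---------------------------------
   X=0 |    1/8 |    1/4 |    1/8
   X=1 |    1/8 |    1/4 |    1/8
2.5000 bits

Joint entropy is H(X,Y) = -Σ_{x,y} p(x,y) log p(x,y).

Summing over all non-zero entries:
H(X,Y) = -[1/8·log_2(1/8) + 1/4·log_2(1/4) + 1/8·log_2(1/8) + 1/8·log_2(1/8) + 1/4·log_2(1/4) + 1/8·log_2(1/8)]
H(X,Y) = 2.5000 bits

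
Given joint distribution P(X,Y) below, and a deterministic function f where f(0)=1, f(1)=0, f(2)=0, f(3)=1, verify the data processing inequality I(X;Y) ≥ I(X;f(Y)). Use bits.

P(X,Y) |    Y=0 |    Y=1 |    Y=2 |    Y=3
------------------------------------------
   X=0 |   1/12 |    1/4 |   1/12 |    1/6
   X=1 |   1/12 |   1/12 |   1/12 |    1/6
I(X;Y) = 0.0428, I(X;f(Y)) = 0.0207, inequality holds: 0.0428 ≥ 0.0207

Data Processing Inequality: For any Markov chain X → Y → Z, we have I(X;Y) ≥ I(X;Z).

Here Z = f(Y) is a deterministic function of Y, forming X → Y → Z.

Original I(X;Y) = 0.0428 bits

After applying f:
P(X,Z) where Z=f(Y):
- P(X,Z=0) = P(X,Y=1) + P(X,Y=2)
- P(X,Z=1) = P(X,Y=0) + P(X,Y=3)

I(X;Z) = I(X;f(Y)) = 0.0207 bits

Verification: 0.0428 ≥ 0.0207 ✓

Information cannot be created by processing; the function f can only lose information about X.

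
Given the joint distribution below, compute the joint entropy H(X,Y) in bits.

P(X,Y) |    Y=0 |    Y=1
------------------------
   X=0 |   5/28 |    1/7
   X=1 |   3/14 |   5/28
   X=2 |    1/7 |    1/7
2.5670 bits

Joint entropy is H(X,Y) = -Σ_{x,y} p(x,y) log p(x,y).

Summing over all non-zero entries:
H(X,Y) = -[5/28·log_2(5/28) + 1/7·log_2(1/7) + 3/14·log_2(3/14) + 5/28·log_2(5/28) + 1/7·log_2(1/7) + 1/7·log_2(1/7)]
H(X,Y) = 2.5670 bits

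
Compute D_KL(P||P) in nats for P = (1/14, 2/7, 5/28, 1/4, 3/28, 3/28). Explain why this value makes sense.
0.0000 nats

KL divergence satisfies the Gibbs inequality: D_KL(P||Q) ≥ 0 for all distributions P, Q.

D_KL(P||Q) = Σ p(x) log(p(x)/q(x))
Each term is p(x) × log_e(p(x)/p(x)) = p(x) × log_e(1) = 0, so the sum is 0.
D_KL(P||Q) = 0.0000 nats

When P = Q, the KL divergence is exactly 0, as there is no 'divergence' between identical distributions.

This non-negativity is a fundamental property: relative entropy cannot be negative because it measures how different Q is from P.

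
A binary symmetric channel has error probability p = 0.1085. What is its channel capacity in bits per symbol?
0.5046 bits

For a binary symmetric channel (BSC) with error probability p:
Capacity C = 1 - H(p) bits per symbol

where H(p) = -p log₂(p) - (1-p) log₂(1-p) is the binary entropy function.

H(0.1085) = 0.4954 bits
C = 1 - 0.4954 = 0.5046 bits per symbol

This means we can reliably transmit up to 0.5046 bits of information per channel use.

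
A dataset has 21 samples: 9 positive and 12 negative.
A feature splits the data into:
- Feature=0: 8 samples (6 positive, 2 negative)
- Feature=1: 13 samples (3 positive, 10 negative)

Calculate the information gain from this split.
0.1937 bits

Information Gain = H(Y) - H(Y|Feature)

Before split:
P(positive) = 9/21 = 0.4286
H(Y) = 0.9852 bits

After split:
Feature=0: H = 0.8113 bits (weight = 8/21)
Feature=1: H = 0.7793 bits (weight = 13/21)
H(Y|Feature) = (8/21)×0.8113 + (13/21)×0.7793 = 0.7915 bits

Information Gain = 0.9852 - 0.7915 = 0.1937 bits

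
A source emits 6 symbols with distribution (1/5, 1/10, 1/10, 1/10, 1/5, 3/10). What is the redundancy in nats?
0.0960 nats

Redundancy measures how far a source is from maximum entropy:
R = H_max - H(X)

Maximum entropy for 6 symbols: H_max = log_e(6) = 1.7918 nats
Actual entropy: H(X) = 1.6957 nats
Redundancy: R = 1.7918 - 1.6957 = 0.0960 nats

This redundancy represents potential for compression: the source could be compressed by 0.0960 nats per symbol.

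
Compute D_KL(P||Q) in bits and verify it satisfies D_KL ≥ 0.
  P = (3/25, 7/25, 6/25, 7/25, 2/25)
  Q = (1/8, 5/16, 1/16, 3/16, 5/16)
0.4192 bits

KL divergence satisfies the Gibbs inequality: D_KL(P||Q) ≥ 0 for all distributions P, Q.

D_KL(P||Q) = Σ p(x) log(p(x)/q(x))
Term by term:
  x=0: 3/25 × log_2[(3/25)/(1/8)] = -0.0071
  x=1: 7/25 × log_2[(7/25)/(5/16)] = -0.0444
  x=2: 6/25 × log_2[(6/25)/(1/16)] = 0.4659
  x=3: 7/25 × log_2[(7/25)/(3/16)] = 0.1620
  x=4: 2/25 × log_2[(2/25)/(5/16)] = -0.1573
D_KL(P||Q) = 0.4192 bits

D_KL(P||Q) = 0.4192 ≥ 0 ✓

This non-negativity is a fundamental property: relative entropy cannot be negative because it measures how different Q is from P.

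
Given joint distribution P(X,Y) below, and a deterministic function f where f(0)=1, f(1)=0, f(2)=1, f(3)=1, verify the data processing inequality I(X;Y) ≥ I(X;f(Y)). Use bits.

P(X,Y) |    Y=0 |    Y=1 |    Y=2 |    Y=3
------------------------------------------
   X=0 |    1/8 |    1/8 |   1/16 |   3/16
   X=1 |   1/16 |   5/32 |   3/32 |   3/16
I(X;Y) = 0.0224, I(X;f(Y)) = 0.0035, inequality holds: 0.0224 ≥ 0.0035

Data Processing Inequality: For any Markov chain X → Y → Z, we have I(X;Y) ≥ I(X;Z).

Here Z = f(Y) is a deterministic function of Y, forming X → Y → Z.

Original I(X;Y) = 0.0224 bits

After applying f:
P(X,Z) where Z=f(Y):
- P(X,Z=0) = P(X,Y=1)
- P(X,Z=1) = P(X,Y=0) + P(X,Y=2) + P(X,Y=3)

I(X;Z) = I(X;f(Y)) = 0.0035 bits

Verification: 0.0224 ≥ 0.0035 ✓

Information cannot be created by processing; the function f can only lose information about X.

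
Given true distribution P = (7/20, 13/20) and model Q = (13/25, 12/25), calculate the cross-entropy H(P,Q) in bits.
1.0185 bits

Cross-entropy: H(P,Q) = -Σ p(x) log q(x)

Alternatively: H(P,Q) = H(P) + D_KL(P||Q)
H(P) = 0.9341 bits
D_KL(P||Q) = 0.0844 bits

H(P,Q) = 0.9341 + 0.0844 = 1.0185 bits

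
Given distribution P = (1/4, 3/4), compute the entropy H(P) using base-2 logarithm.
0.8113 bits

Shannon entropy is H(X) = -Σ p(x) log p(x).

For P = (1/4, 3/4):
H = -1/4 × log_2(1/4) -3/4 × log_2(3/4)
H = 0.8113 bits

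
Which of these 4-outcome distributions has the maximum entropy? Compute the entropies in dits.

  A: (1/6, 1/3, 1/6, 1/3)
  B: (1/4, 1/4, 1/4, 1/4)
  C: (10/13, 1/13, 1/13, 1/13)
B

For a discrete distribution over n outcomes, entropy is maximized by the uniform distribution.

Computing entropies:
H(A) = 0.5775 dits
H(B) = 0.6021 dits
H(C) = 0.3447 dits

The uniform distribution (where all probabilities equal 1/4) achieves the maximum entropy of log_10(4) = 0.6021 dits.

Distribution B has the highest entropy.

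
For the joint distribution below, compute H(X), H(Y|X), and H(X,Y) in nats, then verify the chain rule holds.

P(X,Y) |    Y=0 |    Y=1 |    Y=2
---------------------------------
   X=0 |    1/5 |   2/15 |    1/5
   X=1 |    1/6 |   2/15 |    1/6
H(X,Y) = 1.7783, H(X) = 0.6909, H(Y|X) = 1.0874 (all in nats)

Chain rule: H(X,Y) = H(X) + H(Y|X)

Left side — joint entropy directly:
H(X,Y) = -Σ p(x,y) log p(x,y) = 1.7783 nats

Right side — compute H(Y|X) from the conditional distributions:
P(X) = (8/15, 7/15), so H(X) = 0.6909 nats
H(Y|X) = Σ_x P(X=x) · H(Y|X=x):
  P(Y|X=0) = (3/8, 1/4, 3/8), H(Y|X=0) = 1.0822, weight P(X=0) = 8/15
  P(Y|X=1) = (5/14, 2/7, 5/14), H(Y|X=1) = 1.0934, weight P(X=1) = 7/15
H(Y|X) = 1.0874 nats

H(X) + H(Y|X) = 0.6909 + 1.0874 = 1.7783 nats

Both sides equal 1.7783 nats. ✓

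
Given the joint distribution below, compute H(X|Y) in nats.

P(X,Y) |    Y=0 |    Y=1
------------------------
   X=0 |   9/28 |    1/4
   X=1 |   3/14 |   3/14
0.6810 nats

Using the chain rule: H(X|Y) = H(X,Y) - H(Y)

First, compute H(X,Y) = 1.3716 nats

Marginal P(Y) = (15/28, 13/28)
H(Y) = 0.6906 nats

H(X|Y) = H(X,Y) - H(Y) = 1.3716 - 0.6906 = 0.6810 nats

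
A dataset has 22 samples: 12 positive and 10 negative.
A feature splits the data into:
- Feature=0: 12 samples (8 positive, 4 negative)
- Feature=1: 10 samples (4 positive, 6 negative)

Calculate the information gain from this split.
0.0518 bits

Information Gain = H(Y) - H(Y|Feature)

Before split:
P(positive) = 12/22 = 0.5455
H(Y) = 0.9940 bits

After split:
Feature=0: H = 0.9183 bits (weight = 12/22)
Feature=1: H = 0.9710 bits (weight = 10/22)
H(Y|Feature) = (12/22)×0.9183 + (10/22)×0.9710 = 0.9422 bits

Information Gain = 0.9940 - 0.9422 = 0.0518 bits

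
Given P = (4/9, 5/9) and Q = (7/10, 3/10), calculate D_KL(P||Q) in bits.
0.2026 bits

KL divergence: D_KL(P||Q) = Σ p(x) log(p(x)/q(x))

Computing term by term:
  x=0: 4/9 × log_2[(4/9)/(7/10)] = 4/9 × -0.6554 = -0.2913
  x=1: 5/9 × log_2[(5/9)/(3/10)] = 5/9 × 0.8890 = 0.4939

D_KL(P||Q) = 0.2026 bits

Note: KL divergence is always non-negative and equals 0 iff P = Q.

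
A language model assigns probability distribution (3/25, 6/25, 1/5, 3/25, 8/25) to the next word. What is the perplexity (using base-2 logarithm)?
4.6547

Perplexity is 2^H (or exp(H) for natural log).

First, H = -Σ p log p = 2.2187 bits
Perplexity = 2^2.2187 = 4.6547

Interpretation: The model's uncertainty is equivalent to choosing uniformly among 4.7 options.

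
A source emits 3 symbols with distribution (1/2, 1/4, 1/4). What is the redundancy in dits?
0.0256 dits

Redundancy measures how far a source is from maximum entropy:
R = H_max - H(X)

Maximum entropy for 3 symbols: H_max = log_10(3) = 0.4771 dits
Actual entropy: H(X) = 0.4515 dits
Redundancy: R = 0.4771 - 0.4515 = 0.0256 dits

This redundancy represents potential for compression: the source could be compressed by 0.0256 dits per symbol.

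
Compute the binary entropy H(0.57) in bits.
0.9858 bits

The binary entropy function is:
H(p) = -p log(p) - (1-p) log(1-p)

H(0.57) = -0.57 × log_2(0.57) - 0.43 × log_2(0.43)
H(0.57) = 0.9858 bits

Note: Binary entropy is maximized at p=0.5 (H=1 bit) and minimized at p=0 or p=1 (H=0).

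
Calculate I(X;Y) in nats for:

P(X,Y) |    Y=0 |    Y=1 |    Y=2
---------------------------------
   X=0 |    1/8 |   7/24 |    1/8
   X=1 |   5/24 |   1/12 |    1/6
0.0713 nats

Mutual information: I(X;Y) = H(X) + H(Y) - H(X,Y)

Marginals:
P(X) = (13/24, 11/24), H(X) = 0.6897 nats
P(Y) = (1/3, 3/8, 7/24), H(Y) = 1.0934 nats

Joint entropy: H(X,Y) = 1.7117 nats

I(X;Y) = 0.6897 + 1.0934 - 1.7117 = 0.0713 nats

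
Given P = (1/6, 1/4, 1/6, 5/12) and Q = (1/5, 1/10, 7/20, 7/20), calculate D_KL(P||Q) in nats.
0.1477 nats

KL divergence: D_KL(P||Q) = Σ p(x) log(p(x)/q(x))

Computing term by term:
  x=0: 1/6 × log_e[(1/6)/(1/5)] = 1/6 × -0.1823 = -0.0304
  x=1: 1/4 × log_e[(1/4)/(1/10)] = 1/4 × 0.9163 = 0.2291
  x=2: 1/6 × log_e[(1/6)/(7/20)] = 1/6 × -0.7419 = -0.1237
  x=3: 5/12 × log_e[(5/12)/(7/20)] = 5/12 × 0.1744 = 0.0726

D_KL(P||Q) = 0.1477 nats

Note: KL divergence is always non-negative and equals 0 iff P = Q.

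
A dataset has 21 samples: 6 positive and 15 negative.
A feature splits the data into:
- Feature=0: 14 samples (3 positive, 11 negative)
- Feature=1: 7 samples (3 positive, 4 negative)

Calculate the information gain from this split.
0.0350 bits

Information Gain = H(Y) - H(Y|Feature)

Before split:
P(positive) = 6/21 = 0.2857
H(Y) = 0.8631 bits

After split:
Feature=0: H = 0.7496 bits (weight = 14/21)
Feature=1: H = 0.9852 bits (weight = 7/21)
H(Y|Feature) = (14/21)×0.7496 + (7/21)×0.9852 = 0.8281 bits

Information Gain = 0.8631 - 0.8281 = 0.0350 bits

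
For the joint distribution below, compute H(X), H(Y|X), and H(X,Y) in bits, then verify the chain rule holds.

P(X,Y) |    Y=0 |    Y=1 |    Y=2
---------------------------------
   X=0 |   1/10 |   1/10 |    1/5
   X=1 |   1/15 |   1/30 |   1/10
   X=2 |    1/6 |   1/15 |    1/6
H(X,Y) = 3.0071, H(X) = 1.5219, H(Y|X) = 1.4852 (all in bits)

Chain rule: H(X,Y) = H(X) + H(Y|X)

Left side — joint entropy directly:
H(X,Y) = -Σ p(x,y) log p(x,y) = 3.0071 bits

Right side — compute H(Y|X) from the conditional distributions:
P(X) = (2/5, 1/5, 2/5), so H(X) = 1.5219 bits
H(Y|X) = Σ_x P(X=x) · H(Y|X=x):
  P(Y|X=0) = (1/4, 1/4, 1/2), H(Y|X=0) = 1.5000, weight P(X=0) = 2/5
  P(Y|X=1) = (1/3, 1/6, 1/2), H(Y|X=1) = 1.4591, weight P(X=1) = 1/5
  P(Y|X=2) = (5/12, 1/6, 5/12), H(Y|X=2) = 1.4834, weight P(X=2) = 2/5
H(Y|X) = 1.4852 bits

H(X) + H(Y|X) = 1.5219 + 1.4852 = 3.0071 bits

Both sides equal 3.0071 bits. ✓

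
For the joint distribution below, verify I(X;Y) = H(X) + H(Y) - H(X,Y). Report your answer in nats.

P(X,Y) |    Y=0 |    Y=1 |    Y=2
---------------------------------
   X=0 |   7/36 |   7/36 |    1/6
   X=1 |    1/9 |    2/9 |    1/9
I(X;Y) = 0.0118 nats

Mutual information has multiple equivalent forms:
- I(X;Y) = H(X) - H(X|Y)
- I(X;Y) = H(Y) - H(Y|X)
- I(X;Y) = H(X) + H(Y) - H(X,Y)

Computing all quantities:
H(X) = 0.6870, H(Y) = 1.0829, H(X,Y) = 1.7580
H(X|Y) = 0.6751, H(Y|X) = 1.0710

Verification:
H(X) - H(X|Y) = 0.6870 - 0.6751 = 0.0118
H(Y) - H(Y|X) = 1.0829 - 1.0710 = 0.0118
H(X) + H(Y) - H(X,Y) = 0.6870 + 1.0829 - 1.7580 = 0.0118

All forms give I(X;Y) = 0.0118 nats. ✓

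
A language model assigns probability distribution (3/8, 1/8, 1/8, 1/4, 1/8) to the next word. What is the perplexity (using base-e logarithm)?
4.4557

Perplexity is e^H (or exp(H) for natural log).

First, H = -Σ p log p = 1.4942 nats
Perplexity = e^1.4942 = 4.4557

Interpretation: The model's uncertainty is equivalent to choosing uniformly among 4.5 options.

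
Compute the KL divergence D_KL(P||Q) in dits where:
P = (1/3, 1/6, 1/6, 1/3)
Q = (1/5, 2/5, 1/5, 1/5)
0.0713 dits

KL divergence: D_KL(P||Q) = Σ p(x) log(p(x)/q(x))

Computing term by term:
  x=0: 1/3 × log_10[(1/3)/(1/5)] = 1/3 × 0.2218 = 0.0739
  x=1: 1/6 × log_10[(1/6)/(2/5)] = 1/6 × -0.3802 = -0.0634
  x=2: 1/6 × log_10[(1/6)/(1/5)] = 1/6 × -0.0792 = -0.0132
  x=3: 1/3 × log_10[(1/3)/(1/5)] = 1/3 × 0.2218 = 0.0739

D_KL(P||Q) = 0.0713 dits

Note: KL divergence is always non-negative and equals 0 iff P = Q.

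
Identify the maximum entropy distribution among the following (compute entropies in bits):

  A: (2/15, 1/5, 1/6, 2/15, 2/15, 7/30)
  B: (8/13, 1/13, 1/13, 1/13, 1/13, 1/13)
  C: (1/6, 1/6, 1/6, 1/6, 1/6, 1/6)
C

For a discrete distribution over n outcomes, entropy is maximized by the uniform distribution.

Computing entropies:
H(A) = 2.5479 bits
H(B) = 1.8543 bits
H(C) = 2.5850 bits

The uniform distribution (where all probabilities equal 1/6) achieves the maximum entropy of log_2(6) = 2.5850 bits.

Distribution C has the highest entropy.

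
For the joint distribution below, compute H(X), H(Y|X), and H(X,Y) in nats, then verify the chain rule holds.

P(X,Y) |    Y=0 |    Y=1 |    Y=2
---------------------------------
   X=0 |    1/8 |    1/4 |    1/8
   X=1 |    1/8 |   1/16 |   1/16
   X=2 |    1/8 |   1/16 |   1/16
H(X,Y) = 2.0794, H(X) = 1.0397, H(Y|X) = 1.0397 (all in nats)

Chain rule: H(X,Y) = H(X) + H(Y|X)

Left side — joint entropy directly:
H(X,Y) = -Σ p(x,y) log p(x,y) = 2.0794 nats

Right side — compute H(Y|X) from the conditional distributions:
P(X) = (1/2, 1/4, 1/4), so H(X) = 1.0397 nats
H(Y|X) = Σ_x P(X=x) · H(Y|X=x):
  P(Y|X=0) = (1/4, 1/2, 1/4), H(Y|X=0) = 1.0397, weight P(X=0) = 1/2
  P(Y|X=1) = (1/2, 1/4, 1/4), H(Y|X=1) = 1.0397, weight P(X=1) = 1/4
  P(Y|X=2) = (1/2, 1/4, 1/4), H(Y|X=2) = 1.0397, weight P(X=2) = 1/4
H(Y|X) = 1.0397 nats

H(X) + H(Y|X) = 1.0397 + 1.0397 = 2.0794 nats

Both sides equal 2.0794 nats. ✓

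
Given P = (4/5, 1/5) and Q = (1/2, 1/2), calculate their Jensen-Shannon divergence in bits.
0.0731 bits

Jensen-Shannon divergence is:
JSD(P||Q) = 0.5 × D_KL(P||M) + 0.5 × D_KL(Q||M)
where M = 0.5 × (P + Q) is the mixture distribution.

M = 0.5 × (4/5, 1/5) + 0.5 × (1/2, 1/2) = (13/20, 7/20)

D_KL(P||M) = 0.0782 bits
D_KL(Q||M) = 0.0680 bits

JSD(P||Q) = 0.5 × 0.0782 + 0.5 × 0.0680 = 0.0731 bits

Unlike KL divergence, JSD is symmetric and bounded: 0 ≤ JSD ≤ log(2).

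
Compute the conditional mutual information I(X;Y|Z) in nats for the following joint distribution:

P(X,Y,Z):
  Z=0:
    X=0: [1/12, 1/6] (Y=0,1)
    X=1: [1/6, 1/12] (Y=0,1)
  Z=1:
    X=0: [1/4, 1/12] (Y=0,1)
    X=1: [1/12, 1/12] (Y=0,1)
0.0436 nats

Conditional mutual information: I(X;Y|Z) = H(X|Z) + H(Y|Z) - H(X,Y|Z)

H(Z) = 0.6931
H(X,Z) = 1.3580 → H(X|Z) = 0.6648
H(Y,Z) = 1.3580 → H(Y|Z) = 0.6648
H(X,Y,Z) = 1.9792 → H(X,Y|Z) = 1.2861

I(X;Y|Z) = 0.6648 + 0.6648 - 1.2861 = 0.0436 nats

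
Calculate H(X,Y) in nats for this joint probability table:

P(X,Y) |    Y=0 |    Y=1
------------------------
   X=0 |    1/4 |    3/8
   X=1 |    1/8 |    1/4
1.3209 nats

Joint entropy is H(X,Y) = -Σ_{x,y} p(x,y) log p(x,y).

Summing over all non-zero entries:
H(X,Y) = -[1/4·log_e(1/4) + 3/8·log_e(3/8) + 1/8·log_e(1/8) + 1/4·log_e(1/4)]
H(X,Y) = 1.3209 nats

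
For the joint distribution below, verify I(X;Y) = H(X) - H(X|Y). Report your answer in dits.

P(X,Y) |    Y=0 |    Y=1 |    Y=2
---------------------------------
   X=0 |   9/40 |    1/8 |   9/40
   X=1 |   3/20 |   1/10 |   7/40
I(X;Y) = 0.0003 dits

Mutual information has multiple equivalent forms:
- I(X;Y) = H(X) - H(X|Y)
- I(X;Y) = H(Y) - H(Y|X)
- I(X;Y) = H(X) + H(Y) - H(X,Y)

Computing all quantities:
H(X) = 0.2961, H(Y) = 0.4647, H(X,Y) = 0.7605
H(X|Y) = 0.2958, H(Y|X) = 0.4643

Verification:
H(X) - H(X|Y) = 0.2961 - 0.2958 = 0.0003
H(Y) - H(Y|X) = 0.4647 - 0.4643 = 0.0003
H(X) + H(Y) - H(X,Y) = 0.2961 + 0.4647 - 0.7605 = 0.0003

All forms give I(X;Y) = 0.0003 dits. ✓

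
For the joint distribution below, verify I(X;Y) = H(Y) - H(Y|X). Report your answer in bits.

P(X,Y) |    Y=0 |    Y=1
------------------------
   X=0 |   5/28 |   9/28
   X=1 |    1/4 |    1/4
I(X;Y) = 0.0151 bits

Mutual information has multiple equivalent forms:
- I(X;Y) = H(X) - H(X|Y)
- I(X;Y) = H(Y) - H(Y|X)
- I(X;Y) = H(X) + H(Y) - H(X,Y)

Computing all quantities:
H(X) = 1.0000, H(Y) = 0.9852, H(X,Y) = 1.9701
H(X|Y) = 0.9849, H(Y|X) = 0.9701

Verification:
H(X) - H(X|Y) = 1.0000 - 0.9849 = 0.0151
H(Y) - H(Y|X) = 0.9852 - 0.9701 = 0.0151
H(X) + H(Y) - H(X,Y) = 1.0000 + 0.9852 - 1.9701 = 0.0151

All forms give I(X;Y) = 0.0151 bits. ✓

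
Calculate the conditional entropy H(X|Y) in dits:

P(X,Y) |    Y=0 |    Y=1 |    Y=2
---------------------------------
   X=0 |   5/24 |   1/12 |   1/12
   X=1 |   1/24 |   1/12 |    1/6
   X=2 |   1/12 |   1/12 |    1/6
0.4405 dits

Using the chain rule: H(X|Y) = H(X,Y) - H(Y)

First, compute H(X,Y) = 0.9085 dits

Marginal P(Y) = (1/3, 1/4, 5/12)
H(Y) = 0.4680 dits

H(X|Y) = H(X,Y) - H(Y) = 0.9085 - 0.4680 = 0.4405 dits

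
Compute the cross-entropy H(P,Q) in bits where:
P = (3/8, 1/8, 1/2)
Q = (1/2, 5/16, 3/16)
1.7923 bits

Cross-entropy: H(P,Q) = -Σ p(x) log q(x)

Alternatively: H(P,Q) = H(P) + D_KL(P||Q)
H(P) = 1.4056 bits
D_KL(P||Q) = 0.3866 bits

H(P,Q) = 1.4056 + 0.3866 = 1.7923 bits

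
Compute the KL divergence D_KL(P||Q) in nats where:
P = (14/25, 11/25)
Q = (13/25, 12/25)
0.0032 nats

KL divergence: D_KL(P||Q) = Σ p(x) log(p(x)/q(x))

Computing term by term:
  x=0: 14/25 × log_e[(14/25)/(13/25)] = 14/25 × 0.0741 = 0.0415
  x=1: 11/25 × log_e[(11/25)/(12/25)] = 11/25 × -0.0870 = -0.0383

D_KL(P||Q) = 0.0032 nats

Note: KL divergence is always non-negative and equals 0 iff P = Q.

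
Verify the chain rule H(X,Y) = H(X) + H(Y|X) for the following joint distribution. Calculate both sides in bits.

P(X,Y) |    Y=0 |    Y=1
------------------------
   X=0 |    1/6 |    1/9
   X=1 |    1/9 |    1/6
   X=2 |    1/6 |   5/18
H(X,Y) = 2.5102, H(X) = 1.5466, H(Y|X) = 0.9636 (all in bits)

Chain rule: H(X,Y) = H(X) + H(Y|X)

Left side — joint entropy directly:
H(X,Y) = -Σ p(x,y) log p(x,y) = 2.5102 bits

Right side — compute H(Y|X) from the conditional distributions:
P(X) = (5/18, 5/18, 4/9), so H(X) = 1.5466 bits
H(Y|X) = Σ_x P(X=x) · H(Y|X=x):
  P(Y|X=0) = (3/5, 2/5), H(Y|X=0) = 0.9710, weight P(X=0) = 5/18
  P(Y|X=1) = (2/5, 3/5), H(Y|X=1) = 0.9710, weight P(X=1) = 5/18
  P(Y|X=2) = (3/8, 5/8), H(Y|X=2) = 0.9544, weight P(X=2) = 4/9
H(Y|X) = 0.9636 bits

H(X) + H(Y|X) = 1.5466 + 0.9636 = 2.5102 bits

Both sides equal 2.5102 bits. ✓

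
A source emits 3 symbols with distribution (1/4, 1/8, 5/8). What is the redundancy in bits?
0.2862 bits

Redundancy measures how far a source is from maximum entropy:
R = H_max - H(X)

Maximum entropy for 3 symbols: H_max = log_2(3) = 1.5850 bits
Actual entropy: H(X) = 1.2988 bits
Redundancy: R = 1.5850 - 1.2988 = 0.2862 bits

This redundancy represents potential for compression: the source could be compressed by 0.2862 bits per symbol.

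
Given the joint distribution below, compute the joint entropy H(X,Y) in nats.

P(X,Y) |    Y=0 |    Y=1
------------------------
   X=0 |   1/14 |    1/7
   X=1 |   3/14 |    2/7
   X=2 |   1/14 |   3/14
1.6731 nats

Joint entropy is H(X,Y) = -Σ_{x,y} p(x,y) log p(x,y).

Summing over all non-zero entries:
H(X,Y) = -[1/14·log_e(1/14) + 1/7·log_e(1/7) + 3/14·log_e(3/14) + 2/7·log_e(2/7) + 1/14·log_e(1/14) + 3/14·log_e(3/14)]
H(X,Y) = 1.6731 nats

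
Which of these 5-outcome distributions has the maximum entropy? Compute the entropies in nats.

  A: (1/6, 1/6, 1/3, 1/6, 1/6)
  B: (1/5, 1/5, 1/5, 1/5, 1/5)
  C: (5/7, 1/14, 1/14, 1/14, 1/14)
B

For a discrete distribution over n outcomes, entropy is maximized by the uniform distribution.

Computing entropies:
H(A) = 1.5607 nats
H(B) = 1.6094 nats
H(C) = 0.9944 nats

The uniform distribution (where all probabilities equal 1/5) achieves the maximum entropy of log_e(5) = 1.6094 nats.

Distribution B has the highest entropy.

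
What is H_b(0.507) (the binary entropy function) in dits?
0.3010 dits

The binary entropy function is:
H(p) = -p log(p) - (1-p) log(1-p)

H(0.507) = -0.507 × log_10(0.507) - 0.493 × log_10(0.493)
H(0.507) = 0.3010 dits

Note: Binary entropy is maximized at p=0.5 (H=1 bit) and minimized at p=0 or p=1 (H=0).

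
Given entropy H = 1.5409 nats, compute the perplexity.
4.6688

Perplexity is e^H (or exp(H) for natural log).

H = 1.5409 nats
Perplexity = e^1.5409 = 4.6688

Interpretation: The model's uncertainty is equivalent to choosing uniformly among 4.7 options.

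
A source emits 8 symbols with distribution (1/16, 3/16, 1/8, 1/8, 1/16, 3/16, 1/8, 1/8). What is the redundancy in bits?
0.0944 bits

Redundancy measures how far a source is from maximum entropy:
R = H_max - H(X)

Maximum entropy for 8 symbols: H_max = log_2(8) = 3.0000 bits
Actual entropy: H(X) = 2.9056 bits
Redundancy: R = 3.0000 - 2.9056 = 0.0944 bits

This redundancy represents potential for compression: the source could be compressed by 0.0944 bits per symbol.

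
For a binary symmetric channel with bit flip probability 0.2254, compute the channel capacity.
0.2301 bits

For a binary symmetric channel (BSC) with error probability p:
Capacity C = 1 - H(p) bits per symbol

where H(p) = -p log₂(p) - (1-p) log₂(1-p) is the binary entropy function.

H(0.2254) = 0.7699 bits
C = 1 - 0.7699 = 0.2301 bits per symbol

This means we can reliably transmit up to 0.2301 bits of information per channel use.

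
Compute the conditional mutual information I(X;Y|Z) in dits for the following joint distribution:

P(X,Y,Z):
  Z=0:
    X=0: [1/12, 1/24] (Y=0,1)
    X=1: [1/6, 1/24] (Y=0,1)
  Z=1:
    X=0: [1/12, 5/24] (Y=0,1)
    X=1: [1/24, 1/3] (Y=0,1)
0.0087 dits

Conditional mutual information: I(X;Y|Z) = H(X|Z) + H(Y|Z) - H(X,Y|Z)

H(Z) = 0.2764
H(X,Z) = 0.5706 → H(X|Z) = 0.2942
H(Y,Z) = 0.4976 → H(Y|Z) = 0.2211
H(X,Y,Z) = 0.7830 → H(X,Y|Z) = 0.5066

I(X;Y|Z) = 0.2942 + 0.2211 - 0.5066 = 0.0087 dits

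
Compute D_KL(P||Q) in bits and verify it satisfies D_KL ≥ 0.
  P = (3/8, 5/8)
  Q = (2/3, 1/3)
0.2555 bits

KL divergence satisfies the Gibbs inequality: D_KL(P||Q) ≥ 0 for all distributions P, Q.

D_KL(P||Q) = Σ p(x) log(p(x)/q(x))
Term by term:
  x=0: 3/8 × log_2[(3/8)/(2/3)] = -0.3113
  x=1: 5/8 × log_2[(5/8)/(1/3)] = 0.5668
D_KL(P||Q) = 0.2555 bits

D_KL(P||Q) = 0.2555 ≥ 0 ✓

This non-negativity is a fundamental property: relative entropy cannot be negative because it measures how different Q is from P.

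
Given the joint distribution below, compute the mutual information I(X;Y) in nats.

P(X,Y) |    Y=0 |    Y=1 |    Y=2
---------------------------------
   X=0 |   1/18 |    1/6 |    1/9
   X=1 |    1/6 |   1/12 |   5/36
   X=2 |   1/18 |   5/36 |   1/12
0.0536 nats

Mutual information: I(X;Y) = H(X) + H(Y) - H(X,Y)

Marginals:
P(X) = (1/3, 7/18, 5/18), H(X) = 1.0893 nats
P(Y) = (5/18, 7/18, 1/3), H(Y) = 1.0893 nats

Joint entropy: H(X,Y) = 2.1250 nats

I(X;Y) = 1.0893 + 1.0893 - 2.1250 = 0.0536 nats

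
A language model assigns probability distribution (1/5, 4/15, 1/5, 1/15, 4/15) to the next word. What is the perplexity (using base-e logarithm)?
4.6147

Perplexity is e^H (or exp(H) for natural log).

First, H = -Σ p log p = 1.5292 nats
Perplexity = e^1.5292 = 4.6147

Interpretation: The model's uncertainty is equivalent to choosing uniformly among 4.6 options.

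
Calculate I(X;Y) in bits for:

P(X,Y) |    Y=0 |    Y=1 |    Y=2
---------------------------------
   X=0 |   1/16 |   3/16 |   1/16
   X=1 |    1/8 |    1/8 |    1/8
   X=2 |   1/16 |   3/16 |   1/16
0.0488 bits

Mutual information: I(X;Y) = H(X) + H(Y) - H(X,Y)

Marginals:
P(X) = (5/16, 3/8, 5/16), H(X) = 1.5794 bits
P(Y) = (1/4, 1/2, 1/4), H(Y) = 1.5000 bits

Joint entropy: H(X,Y) = 3.0306 bits

I(X;Y) = 1.5794 + 1.5000 - 3.0306 = 0.0488 bits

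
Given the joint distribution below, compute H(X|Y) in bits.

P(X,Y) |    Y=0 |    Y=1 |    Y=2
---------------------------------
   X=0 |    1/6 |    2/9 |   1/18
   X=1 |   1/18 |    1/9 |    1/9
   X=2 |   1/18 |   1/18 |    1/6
1.4034 bits

Using the chain rule: H(X|Y) = H(X,Y) - H(Y)

First, compute H(X,Y) = 2.9749 bits

Marginal P(Y) = (5/18, 7/18, 1/3)
H(Y) = 1.5715 bits

H(X|Y) = H(X,Y) - H(Y) = 2.9749 - 1.5715 = 1.4034 bits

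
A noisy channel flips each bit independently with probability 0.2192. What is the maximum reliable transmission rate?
0.2413 bits

For a binary symmetric channel (BSC) with error probability p:
Capacity C = 1 - H(p) bits per symbol

where H(p) = -p log₂(p) - (1-p) log₂(1-p) is the binary entropy function.

H(0.2192) = 0.7587 bits
C = 1 - 0.7587 = 0.2413 bits per symbol

This means we can reliably transmit up to 0.2413 bits of information per channel use.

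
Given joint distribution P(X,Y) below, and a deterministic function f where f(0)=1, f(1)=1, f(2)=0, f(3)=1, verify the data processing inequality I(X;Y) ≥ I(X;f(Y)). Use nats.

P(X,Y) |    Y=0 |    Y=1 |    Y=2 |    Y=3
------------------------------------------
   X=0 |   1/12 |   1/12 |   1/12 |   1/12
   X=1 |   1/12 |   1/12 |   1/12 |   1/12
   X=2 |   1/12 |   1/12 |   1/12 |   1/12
I(X;Y) = 0.0000, I(X;f(Y)) = 0.0000, inequality holds: 0.0000 ≥ 0.0000

Data Processing Inequality: For any Markov chain X → Y → Z, we have I(X;Y) ≥ I(X;Z).

Here Z = f(Y) is a deterministic function of Y, forming X → Y → Z.

Original I(X;Y) = 0.0000 nats

After applying f:
P(X,Z) where Z=f(Y):
- P(X,Z=0) = P(X,Y=2)
- P(X,Z=1) = P(X,Y=0) + P(X,Y=1) + P(X,Y=3)

I(X;Z) = I(X;f(Y)) = 0.0000 nats

Verification: 0.0000 ≥ 0.0000 ✓

Information cannot be created by processing; the function f can only lose information about X.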